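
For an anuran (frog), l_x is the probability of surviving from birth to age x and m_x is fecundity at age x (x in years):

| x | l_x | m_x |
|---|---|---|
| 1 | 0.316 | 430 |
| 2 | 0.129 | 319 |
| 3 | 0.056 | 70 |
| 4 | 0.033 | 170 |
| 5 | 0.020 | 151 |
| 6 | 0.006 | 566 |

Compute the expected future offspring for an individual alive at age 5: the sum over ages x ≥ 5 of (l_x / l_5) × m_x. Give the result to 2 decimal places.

l_5 = 0.020. Conditional survival from age 5 to x is l_x / l_5.
  x=5: (0.020/0.020) × 151 = 151.0000
  x=6: (0.006/0.020) × 566 = 169.8000
Sum = 151.0000 + 169.8000 = 320.8000

320.80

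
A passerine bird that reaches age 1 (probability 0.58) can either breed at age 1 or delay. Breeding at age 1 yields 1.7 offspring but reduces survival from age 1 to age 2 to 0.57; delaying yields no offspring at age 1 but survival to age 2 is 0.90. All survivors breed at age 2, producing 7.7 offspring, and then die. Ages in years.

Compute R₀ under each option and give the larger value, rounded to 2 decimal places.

4.02

breed at age 1: R₀ = 0.58 × (1.7 + 0.57 × 7.7) = 0.58 × 6.0890 = 3.5316
delay to age 2: R₀ = 0.58 × (0.90 × 7.7) = 0.58 × 6.9300 = 4.0194
Higher: delay to age 2 (4.0194).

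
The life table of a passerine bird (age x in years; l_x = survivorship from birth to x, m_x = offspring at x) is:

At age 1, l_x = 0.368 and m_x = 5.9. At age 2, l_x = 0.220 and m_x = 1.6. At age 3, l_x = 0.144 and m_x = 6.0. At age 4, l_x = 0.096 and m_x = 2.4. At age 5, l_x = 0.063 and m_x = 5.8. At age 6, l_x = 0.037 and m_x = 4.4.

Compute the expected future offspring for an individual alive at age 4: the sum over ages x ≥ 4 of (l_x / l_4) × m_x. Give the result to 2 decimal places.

7.90

l_4 = 0.096. Conditional survival from age 4 to x is l_x / l_4.
  x=4: (0.096/0.096) × 2.4 = 2.4000
  x=5: (0.063/0.096) × 5.8 = 3.8062
  x=6: (0.037/0.096) × 4.4 = 1.6958
Sum = 2.4000 + 3.8062 + 1.6958 = 7.9021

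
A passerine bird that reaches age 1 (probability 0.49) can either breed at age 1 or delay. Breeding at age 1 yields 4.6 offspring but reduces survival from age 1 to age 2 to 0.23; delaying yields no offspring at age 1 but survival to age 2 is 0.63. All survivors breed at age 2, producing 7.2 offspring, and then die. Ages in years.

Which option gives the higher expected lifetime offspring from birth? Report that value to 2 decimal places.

breed at age 1: R₀ = 0.49 × (4.6 + 0.23 × 7.2) = 0.49 × 6.2560 = 3.0654
delay to age 2: R₀ = 0.49 × (0.63 × 7.2) = 0.49 × 4.5360 = 2.2226
Higher: breed at age 1 (3.0654).

3.07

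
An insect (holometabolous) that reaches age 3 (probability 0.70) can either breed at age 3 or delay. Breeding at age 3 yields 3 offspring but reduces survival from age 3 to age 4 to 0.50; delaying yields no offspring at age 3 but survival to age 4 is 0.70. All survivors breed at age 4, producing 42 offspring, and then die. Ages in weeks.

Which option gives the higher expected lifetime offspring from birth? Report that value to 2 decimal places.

breed at age 3: R₀ = 0.70 × (3 + 0.50 × 42) = 0.70 × 24.0000 = 16.8000
delay to age 4: R₀ = 0.70 × (0.70 × 42) = 0.70 × 29.4000 = 20.5800
Higher: delay to age 4 (20.5800).

20.58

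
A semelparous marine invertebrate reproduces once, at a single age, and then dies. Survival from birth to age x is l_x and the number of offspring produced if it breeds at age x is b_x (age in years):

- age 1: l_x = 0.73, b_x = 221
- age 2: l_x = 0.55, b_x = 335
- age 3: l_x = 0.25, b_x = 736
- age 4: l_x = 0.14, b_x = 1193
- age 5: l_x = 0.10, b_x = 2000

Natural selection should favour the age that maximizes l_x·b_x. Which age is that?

Expected offspring if breeding at age x = l_x × b_x:
  age 1: 0.73 × 221 = 161.330
  age 2: 0.55 × 335 = 184.250
  age 3: 0.25 × 736 = 184.000
  age 4: 0.14 × 1193 = 167.020
  age 5: 0.10 × 2000 = 200.000
Maximum at age 5 (200.000).

5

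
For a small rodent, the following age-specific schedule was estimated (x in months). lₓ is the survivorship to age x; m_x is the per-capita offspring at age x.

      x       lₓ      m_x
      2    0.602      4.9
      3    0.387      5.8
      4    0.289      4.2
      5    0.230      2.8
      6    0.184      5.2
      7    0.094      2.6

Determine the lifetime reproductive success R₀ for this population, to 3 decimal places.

R₀ = Σ lₓ m_x:
  age 2: 0.602 × 4.9 = 2.9498
  age 3: 0.387 × 5.8 = 2.2446
  age 4: 0.289 × 4.2 = 1.2138
  age 5: 0.230 × 2.8 = 0.6440
  age 6: 0.184 × 5.2 = 0.9568
  age 7: 0.094 × 2.6 = 0.2444
R₀ = 2.9498 + 2.2446 + 1.2138 + 0.6440 + 0.9568 + 0.2444 = 8.2534

8.253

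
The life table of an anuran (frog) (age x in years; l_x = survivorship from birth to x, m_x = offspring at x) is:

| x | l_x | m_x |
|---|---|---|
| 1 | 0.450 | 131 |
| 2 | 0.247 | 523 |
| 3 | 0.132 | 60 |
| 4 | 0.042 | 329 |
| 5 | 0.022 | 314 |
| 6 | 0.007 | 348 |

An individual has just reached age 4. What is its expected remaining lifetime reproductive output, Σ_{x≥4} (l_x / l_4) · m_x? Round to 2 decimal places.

551.48

l_4 = 0.042. Conditional survival from age 4 to x is l_x / l_4.
  x=4: (0.042/0.042) × 329 = 329.0000
  x=5: (0.022/0.042) × 314 = 164.4762
  x=6: (0.007/0.042) × 348 = 58.0000
Sum = 329.0000 + 164.4762 + 58.0000 = 551.4762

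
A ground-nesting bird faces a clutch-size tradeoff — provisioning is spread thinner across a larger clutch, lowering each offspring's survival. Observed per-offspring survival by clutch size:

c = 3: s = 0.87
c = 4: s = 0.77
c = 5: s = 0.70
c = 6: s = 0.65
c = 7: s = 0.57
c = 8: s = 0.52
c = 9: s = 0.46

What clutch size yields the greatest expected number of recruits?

Expected recruits = c × s(c):
  c=3: 3 × 0.87 = 2.610
  c=4: 4 × 0.77 = 3.080
  c=5: 5 × 0.70 = 3.500
  c=6: 6 × 0.65 = 3.900
  c=7: 7 × 0.57 = 3.990
  c=8: 8 × 0.52 = 4.160
  c=9: 9 × 0.46 = 4.140
Maximum at c = 8 (4.160 recruits).

8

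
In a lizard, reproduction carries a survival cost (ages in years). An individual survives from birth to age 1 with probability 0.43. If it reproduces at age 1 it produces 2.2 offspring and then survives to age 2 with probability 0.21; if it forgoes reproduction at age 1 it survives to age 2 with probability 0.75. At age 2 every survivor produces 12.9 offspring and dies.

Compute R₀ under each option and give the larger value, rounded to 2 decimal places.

4.16

breed at age 1: R₀ = 0.43 × (2.2 + 0.21 × 12.9) = 0.43 × 4.9090 = 2.1109
delay to age 2: R₀ = 0.43 × (0.75 × 12.9) = 0.43 × 9.6750 = 4.1603
Higher: delay to age 2 (4.1603).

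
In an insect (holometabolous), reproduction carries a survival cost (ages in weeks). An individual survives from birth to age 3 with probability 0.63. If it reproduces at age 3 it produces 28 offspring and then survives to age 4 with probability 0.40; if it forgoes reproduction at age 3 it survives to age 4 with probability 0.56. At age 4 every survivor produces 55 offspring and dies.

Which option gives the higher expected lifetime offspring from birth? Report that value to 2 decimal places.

breed at age 3: R₀ = 0.63 × (28 + 0.40 × 55) = 0.63 × 50.0000 = 31.5000
delay to age 4: R₀ = 0.63 × (0.56 × 55) = 0.63 × 30.8000 = 19.4040
Higher: breed at age 3 (31.5000).

31.50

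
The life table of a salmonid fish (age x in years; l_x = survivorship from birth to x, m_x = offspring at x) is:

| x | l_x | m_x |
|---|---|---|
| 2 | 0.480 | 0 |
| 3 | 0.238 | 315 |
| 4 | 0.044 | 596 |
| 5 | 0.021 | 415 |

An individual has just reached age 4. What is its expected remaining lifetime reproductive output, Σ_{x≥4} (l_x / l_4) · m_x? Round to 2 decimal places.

794.07

l_4 = 0.044. Conditional survival from age 4 to x is l_x / l_4.
  x=4: (0.044/0.044) × 596 = 596.0000
  x=5: (0.021/0.044) × 415 = 198.0682
Sum = 596.0000 + 198.0682 = 794.0682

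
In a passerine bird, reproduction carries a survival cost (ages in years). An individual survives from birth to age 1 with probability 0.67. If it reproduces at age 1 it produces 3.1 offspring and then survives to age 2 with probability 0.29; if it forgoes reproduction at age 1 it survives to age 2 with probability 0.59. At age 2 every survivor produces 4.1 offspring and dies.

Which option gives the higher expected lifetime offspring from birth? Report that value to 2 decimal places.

2.87

breed at age 1: R₀ = 0.67 × (3.1 + 0.29 × 4.1) = 0.67 × 4.2890 = 2.8736
delay to age 2: R₀ = 0.67 × (0.59 × 4.1) = 0.67 × 2.4190 = 1.6207
Higher: breed at age 1 (2.8736).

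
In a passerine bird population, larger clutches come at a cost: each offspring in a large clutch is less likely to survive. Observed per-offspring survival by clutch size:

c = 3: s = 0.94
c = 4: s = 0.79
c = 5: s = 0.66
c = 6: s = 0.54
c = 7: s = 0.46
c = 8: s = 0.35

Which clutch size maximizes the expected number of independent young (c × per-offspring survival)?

5

Expected independent young = c × s(c):
  c=3: 3 × 0.94 = 2.820
  c=4: 4 × 0.79 = 3.160
  c=5: 5 × 0.66 = 3.300
  c=6: 6 × 0.54 = 3.240
  c=7: 7 × 0.46 = 3.220
  c=8: 8 × 0.35 = 2.800
Maximum at c = 5 (3.300 independent young).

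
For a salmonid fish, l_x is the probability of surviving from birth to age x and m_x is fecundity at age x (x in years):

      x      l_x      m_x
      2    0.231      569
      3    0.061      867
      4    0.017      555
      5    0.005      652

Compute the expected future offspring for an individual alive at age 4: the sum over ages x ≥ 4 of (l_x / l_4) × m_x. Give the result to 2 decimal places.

746.76

l_4 = 0.017. Conditional survival from age 4 to x is l_x / l_4.
  x=4: (0.017/0.017) × 555 = 555.0000
  x=5: (0.005/0.017) × 652 = 191.7647
Sum = 555.0000 + 191.7647 = 746.7647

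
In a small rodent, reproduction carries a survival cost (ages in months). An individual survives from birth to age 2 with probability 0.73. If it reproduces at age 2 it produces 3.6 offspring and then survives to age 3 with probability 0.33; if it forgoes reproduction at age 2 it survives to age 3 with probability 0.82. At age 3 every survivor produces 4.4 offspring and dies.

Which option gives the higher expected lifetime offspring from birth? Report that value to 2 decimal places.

breed at age 2: R₀ = 0.73 × (3.6 + 0.33 × 4.4) = 0.73 × 5.0520 = 3.6880
delay to age 3: R₀ = 0.73 × (0.82 × 4.4) = 0.73 × 3.6080 = 2.6338
Higher: breed at age 2 (3.6880).

3.69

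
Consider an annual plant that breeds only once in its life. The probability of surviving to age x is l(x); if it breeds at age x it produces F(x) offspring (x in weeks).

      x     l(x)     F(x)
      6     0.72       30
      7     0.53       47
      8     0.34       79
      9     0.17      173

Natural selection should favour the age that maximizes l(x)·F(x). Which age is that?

Expected offspring if breeding at age x = l(x) × F(x):
  age 6: 0.72 × 30 = 21.600
  age 7: 0.53 × 47 = 24.910
  age 8: 0.34 × 79 = 26.860
  age 9: 0.17 × 173 = 29.410
Maximum at age 9 (29.410).

9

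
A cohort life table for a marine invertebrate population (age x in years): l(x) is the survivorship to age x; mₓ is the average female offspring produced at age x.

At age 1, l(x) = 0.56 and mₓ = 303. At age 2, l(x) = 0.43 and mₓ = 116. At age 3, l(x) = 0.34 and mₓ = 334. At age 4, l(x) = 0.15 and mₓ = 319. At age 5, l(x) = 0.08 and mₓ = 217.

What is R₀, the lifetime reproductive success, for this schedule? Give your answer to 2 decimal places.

398.33

R₀ = Σ l(x) mₓ:
  age 1: 0.56 × 303 = 169.6800
  age 2: 0.43 × 116 = 49.8800
  age 3: 0.34 × 334 = 113.5600
  age 4: 0.15 × 319 = 47.8500
  age 5: 0.08 × 217 = 17.3600
R₀ = 169.6800 + 49.8800 + 113.5600 + 47.8500 + 17.3600 = 398.3300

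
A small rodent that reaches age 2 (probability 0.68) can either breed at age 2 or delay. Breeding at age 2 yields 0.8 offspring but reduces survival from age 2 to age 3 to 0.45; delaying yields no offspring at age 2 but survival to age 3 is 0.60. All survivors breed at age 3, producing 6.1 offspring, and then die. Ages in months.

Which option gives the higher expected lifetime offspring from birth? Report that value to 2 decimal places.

breed at age 2: R₀ = 0.68 × (0.8 + 0.45 × 6.1) = 0.68 × 3.5450 = 2.4106
delay to age 3: R₀ = 0.68 × (0.60 × 6.1) = 0.68 × 3.6600 = 2.4888
Higher: delay to age 3 (2.4888).

2.49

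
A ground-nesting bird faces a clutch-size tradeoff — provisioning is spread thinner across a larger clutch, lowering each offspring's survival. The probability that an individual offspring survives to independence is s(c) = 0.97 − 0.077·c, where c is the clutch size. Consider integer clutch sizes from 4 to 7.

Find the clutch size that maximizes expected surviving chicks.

6

Expected surviving chicks = c × s(c):
  c=4: 4 × 0.662 = 2.648
  c=5: 5 × 0.585 = 2.925
  c=6: 6 × 0.508 = 3.048
  c=7: 7 × 0.431 = 3.017
Maximum at c = 6 (3.048 surviving chicks).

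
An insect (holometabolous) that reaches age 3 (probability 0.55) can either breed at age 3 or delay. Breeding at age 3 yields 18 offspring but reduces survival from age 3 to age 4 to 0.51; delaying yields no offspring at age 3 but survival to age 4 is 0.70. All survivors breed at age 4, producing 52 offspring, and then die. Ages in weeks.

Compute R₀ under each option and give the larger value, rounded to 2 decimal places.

breed at age 3: R₀ = 0.55 × (18 + 0.51 × 52) = 0.55 × 44.5200 = 24.4860
delay to age 4: R₀ = 0.55 × (0.70 × 52) = 0.55 × 36.4000 = 20.0200
Higher: breed at age 3 (24.4860).

24.49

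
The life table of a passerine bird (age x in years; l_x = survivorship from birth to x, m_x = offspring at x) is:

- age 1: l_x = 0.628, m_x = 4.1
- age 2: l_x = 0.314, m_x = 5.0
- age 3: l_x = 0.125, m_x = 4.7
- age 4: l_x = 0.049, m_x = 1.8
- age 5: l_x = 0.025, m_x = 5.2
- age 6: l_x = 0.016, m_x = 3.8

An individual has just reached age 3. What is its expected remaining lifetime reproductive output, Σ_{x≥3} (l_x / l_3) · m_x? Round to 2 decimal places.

l_3 = 0.125. Conditional survival from age 3 to x is l_x / l_3.
  x=3: (0.125/0.125) × 4.7 = 4.7000
  x=4: (0.049/0.125) × 1.8 = 0.7056
  x=5: (0.025/0.125) × 5.2 = 1.0400
  x=6: (0.016/0.125) × 3.8 = 0.4864
Sum = 4.7000 + 0.7056 + 1.0400 + 0.4864 = 6.9320

6.93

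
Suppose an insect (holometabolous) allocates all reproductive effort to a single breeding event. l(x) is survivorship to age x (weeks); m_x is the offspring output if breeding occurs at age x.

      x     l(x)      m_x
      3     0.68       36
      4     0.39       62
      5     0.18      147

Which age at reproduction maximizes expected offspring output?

5

Expected offspring if breeding at age x = l(x) × m_x:
  age 3: 0.68 × 36 = 24.480
  age 4: 0.39 × 62 = 24.180
  age 5: 0.18 × 147 = 26.460
Maximum at age 5 (26.460).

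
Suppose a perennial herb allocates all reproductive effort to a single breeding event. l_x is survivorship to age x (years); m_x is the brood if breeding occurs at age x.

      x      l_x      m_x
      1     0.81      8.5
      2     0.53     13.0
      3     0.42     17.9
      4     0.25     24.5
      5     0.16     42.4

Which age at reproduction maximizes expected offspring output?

Expected offspring if breeding at age x = l_x × m_x:
  age 1: 0.81 × 8.5 = 6.885
  age 2: 0.53 × 13.0 = 6.890
  age 3: 0.42 × 17.9 = 7.518
  age 4: 0.25 × 24.5 = 6.125
  age 5: 0.16 × 42.4 = 6.784
Maximum at age 3 (7.518).

3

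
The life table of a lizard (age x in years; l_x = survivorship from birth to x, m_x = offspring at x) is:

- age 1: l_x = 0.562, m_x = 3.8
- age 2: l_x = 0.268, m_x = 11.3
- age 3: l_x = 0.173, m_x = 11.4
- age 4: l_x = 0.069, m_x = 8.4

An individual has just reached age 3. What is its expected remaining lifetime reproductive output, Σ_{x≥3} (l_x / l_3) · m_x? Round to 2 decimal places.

14.75

l_3 = 0.173. Conditional survival from age 3 to x is l_x / l_3.
  x=3: (0.173/0.173) × 11.4 = 11.4000
  x=4: (0.069/0.173) × 8.4 = 3.3503
Sum = 11.4000 + 3.3503 = 14.7503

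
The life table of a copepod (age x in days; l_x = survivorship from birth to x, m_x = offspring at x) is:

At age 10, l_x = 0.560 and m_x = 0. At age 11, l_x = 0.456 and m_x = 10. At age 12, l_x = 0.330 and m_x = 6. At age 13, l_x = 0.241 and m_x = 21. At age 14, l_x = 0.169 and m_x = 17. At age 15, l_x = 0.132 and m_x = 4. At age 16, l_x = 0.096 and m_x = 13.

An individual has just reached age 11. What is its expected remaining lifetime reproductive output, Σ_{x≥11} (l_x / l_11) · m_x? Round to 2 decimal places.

35.64

l_11 = 0.456. Conditional survival from age 11 to x is l_x / l_11.
  x=11: (0.456/0.456) × 10 = 10.0000
  x=12: (0.330/0.456) × 6 = 4.3421
  x=13: (0.241/0.456) × 21 = 11.0987
  x=14: (0.169/0.456) × 17 = 6.3004
  x=15: (0.132/0.456) × 4 = 1.1579
  x=16: (0.096/0.456) × 13 = 2.7368
Sum = 10.0000 + 4.3421 + 11.0987 + 6.3004 + 1.1579 + 2.7368 = 35.6360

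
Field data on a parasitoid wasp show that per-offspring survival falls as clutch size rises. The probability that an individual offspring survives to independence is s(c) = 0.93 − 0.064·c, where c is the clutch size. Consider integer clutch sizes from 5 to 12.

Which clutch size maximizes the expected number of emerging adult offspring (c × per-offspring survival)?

7

Expected emerging adult offspring = c × s(c):
  c=5: 5 × 0.610 = 3.050
  c=6: 6 × 0.546 = 3.276
  c=7: 7 × 0.482 = 3.374
  c=8: 8 × 0.418 = 3.344
  c=9: 9 × 0.354 = 3.186
  c=10: 10 × 0.290 = 2.900
  c=11: 11 × 0.226 = 2.486
  c=12: 12 × 0.162 = 1.944
Maximum at c = 7 (3.374 emerging adult offspring).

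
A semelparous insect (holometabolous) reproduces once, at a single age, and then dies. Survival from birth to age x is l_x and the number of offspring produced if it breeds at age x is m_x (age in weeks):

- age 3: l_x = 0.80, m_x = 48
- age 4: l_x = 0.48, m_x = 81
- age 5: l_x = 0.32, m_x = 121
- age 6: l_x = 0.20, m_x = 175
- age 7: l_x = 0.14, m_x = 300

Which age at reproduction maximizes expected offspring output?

7

Expected offspring if breeding at age x = l_x × m_x:
  age 3: 0.80 × 48 = 38.400
  age 4: 0.48 × 81 = 38.880
  age 5: 0.32 × 121 = 38.720
  age 6: 0.20 × 175 = 35.000
  age 7: 0.14 × 300 = 42.000
Maximum at age 7 (42.000).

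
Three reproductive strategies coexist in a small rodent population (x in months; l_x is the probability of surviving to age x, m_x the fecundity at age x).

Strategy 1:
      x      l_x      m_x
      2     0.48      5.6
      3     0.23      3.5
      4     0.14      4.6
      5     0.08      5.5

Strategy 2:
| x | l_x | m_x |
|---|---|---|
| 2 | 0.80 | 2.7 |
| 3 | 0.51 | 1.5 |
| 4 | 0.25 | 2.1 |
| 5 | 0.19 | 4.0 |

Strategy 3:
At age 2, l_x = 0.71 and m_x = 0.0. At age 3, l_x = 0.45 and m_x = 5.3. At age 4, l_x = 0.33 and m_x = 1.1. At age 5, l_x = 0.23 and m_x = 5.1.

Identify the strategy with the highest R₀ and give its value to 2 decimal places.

Strategy 1: R₀ = 0.48×5.6 + 0.23×3.5 + 0.14×4.6 + 0.08×5.5 = 4.5770
Strategy 2: R₀ = 0.80×2.7 + 0.51×1.5 + 0.25×2.1 + 0.19×4.0 = 4.2100
Strategy 3: R₀ = 0.71×0.0 + 0.45×5.3 + 0.33×1.1 + 0.23×5.1 = 3.9210
Highest R₀: strategy 1 with 4.5770.

4.58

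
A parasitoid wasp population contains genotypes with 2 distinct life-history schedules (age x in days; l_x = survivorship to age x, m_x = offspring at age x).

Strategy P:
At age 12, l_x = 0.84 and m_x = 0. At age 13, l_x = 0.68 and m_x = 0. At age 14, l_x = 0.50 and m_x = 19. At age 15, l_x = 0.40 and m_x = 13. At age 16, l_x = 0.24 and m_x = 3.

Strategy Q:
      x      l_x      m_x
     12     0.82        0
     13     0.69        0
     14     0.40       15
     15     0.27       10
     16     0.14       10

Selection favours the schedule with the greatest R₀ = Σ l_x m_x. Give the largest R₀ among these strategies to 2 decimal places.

15.42

Strategy P: R₀ = 0.84×0 + 0.68×0 + 0.50×19 + 0.40×13 + 0.24×3 = 15.4200
Strategy Q: R₀ = 0.82×0 + 0.69×0 + 0.40×15 + 0.27×10 + 0.14×10 = 10.1000
Highest R₀: strategy P with 15.4200.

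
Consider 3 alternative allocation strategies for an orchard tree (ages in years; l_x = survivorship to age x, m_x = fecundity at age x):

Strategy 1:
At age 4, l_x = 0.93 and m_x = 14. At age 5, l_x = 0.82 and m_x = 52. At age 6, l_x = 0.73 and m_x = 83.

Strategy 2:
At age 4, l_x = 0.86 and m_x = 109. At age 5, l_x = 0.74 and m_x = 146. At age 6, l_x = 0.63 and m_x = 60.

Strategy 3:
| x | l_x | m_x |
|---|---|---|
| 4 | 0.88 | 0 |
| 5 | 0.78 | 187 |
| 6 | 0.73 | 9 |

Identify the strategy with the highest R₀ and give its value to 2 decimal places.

239.58

Strategy 1: R₀ = 0.93×14 + 0.82×52 + 0.73×83 = 116.2500
Strategy 2: R₀ = 0.86×109 + 0.74×146 + 0.63×60 = 239.5800
Strategy 3: R₀ = 0.88×0 + 0.78×187 + 0.73×9 = 152.4300
Highest R₀: strategy 2 with 239.5800.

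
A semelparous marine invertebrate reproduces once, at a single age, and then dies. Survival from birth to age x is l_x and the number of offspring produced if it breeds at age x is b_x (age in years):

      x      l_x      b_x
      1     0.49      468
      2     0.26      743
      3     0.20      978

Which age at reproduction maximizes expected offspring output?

1

Expected offspring if breeding at age x = l_x × b_x:
  age 1: 0.49 × 468 = 229.320
  age 2: 0.26 × 743 = 193.180
  age 3: 0.20 × 978 = 195.600
Maximum at age 1 (229.320).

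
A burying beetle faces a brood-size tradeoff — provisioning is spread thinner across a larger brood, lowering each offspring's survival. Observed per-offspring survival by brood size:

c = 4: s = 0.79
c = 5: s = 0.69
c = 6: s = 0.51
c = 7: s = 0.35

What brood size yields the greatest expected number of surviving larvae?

Expected surviving larvae = c × s(c):
  c=4: 4 × 0.79 = 3.160
  c=5: 5 × 0.69 = 3.450
  c=6: 6 × 0.51 = 3.060
  c=7: 7 × 0.35 = 2.450
Maximum at c = 5 (3.450 surviving larvae).

5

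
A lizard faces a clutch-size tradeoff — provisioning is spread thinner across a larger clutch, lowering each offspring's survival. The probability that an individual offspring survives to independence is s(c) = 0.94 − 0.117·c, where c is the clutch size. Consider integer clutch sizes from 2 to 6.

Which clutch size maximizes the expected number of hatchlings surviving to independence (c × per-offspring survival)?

4

Expected hatchlings surviving to independence = c × s(c):
  c=2: 2 × 0.706 = 1.412
  c=3: 3 × 0.589 = 1.767
  c=4: 4 × 0.472 = 1.888
  c=5: 5 × 0.355 = 1.775
  c=6: 6 × 0.238 = 1.428
Maximum at c = 4 (1.888 hatchlings surviving to independence).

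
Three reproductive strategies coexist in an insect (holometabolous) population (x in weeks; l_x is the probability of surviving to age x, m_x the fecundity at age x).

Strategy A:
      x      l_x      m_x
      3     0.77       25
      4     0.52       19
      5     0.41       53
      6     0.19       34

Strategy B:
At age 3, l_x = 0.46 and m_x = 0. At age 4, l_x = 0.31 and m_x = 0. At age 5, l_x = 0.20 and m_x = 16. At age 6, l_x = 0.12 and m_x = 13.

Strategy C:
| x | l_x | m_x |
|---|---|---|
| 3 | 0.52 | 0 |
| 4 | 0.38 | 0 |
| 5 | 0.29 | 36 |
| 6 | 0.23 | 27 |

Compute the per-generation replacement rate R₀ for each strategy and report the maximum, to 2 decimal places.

Strategy A: R₀ = 0.77×25 + 0.52×19 + 0.41×53 + 0.19×34 = 57.3200
Strategy B: R₀ = 0.46×0 + 0.31×0 + 0.20×16 + 0.12×13 = 4.7600
Strategy C: R₀ = 0.52×0 + 0.38×0 + 0.29×36 + 0.23×27 = 16.6500
Highest R₀: strategy A with 57.3200.

57.32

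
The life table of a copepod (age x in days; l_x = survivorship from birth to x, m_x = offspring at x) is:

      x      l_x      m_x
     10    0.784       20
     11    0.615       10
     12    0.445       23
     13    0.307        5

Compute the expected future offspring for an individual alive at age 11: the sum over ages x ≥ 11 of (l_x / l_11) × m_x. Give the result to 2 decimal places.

29.14

l_11 = 0.615. Conditional survival from age 11 to x is l_x / l_11.
  x=11: (0.615/0.615) × 10 = 10.0000
  x=12: (0.445/0.615) × 23 = 16.6423
  x=13: (0.307/0.615) × 5 = 2.4959
Sum = 10.0000 + 16.6423 + 2.4959 = 29.1382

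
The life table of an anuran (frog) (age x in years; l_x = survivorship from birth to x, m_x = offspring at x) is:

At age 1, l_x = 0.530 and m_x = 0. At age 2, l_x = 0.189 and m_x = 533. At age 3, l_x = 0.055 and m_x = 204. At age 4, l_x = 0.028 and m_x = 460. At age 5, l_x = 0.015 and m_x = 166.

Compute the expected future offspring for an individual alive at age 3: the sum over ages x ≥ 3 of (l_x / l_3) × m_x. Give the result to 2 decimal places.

483.45

l_3 = 0.055. Conditional survival from age 3 to x is l_x / l_3.
  x=3: (0.055/0.055) × 204 = 204.0000
  x=4: (0.028/0.055) × 460 = 234.1818
  x=5: (0.015/0.055) × 166 = 45.2727
Sum = 204.0000 + 234.1818 + 45.2727 = 483.4545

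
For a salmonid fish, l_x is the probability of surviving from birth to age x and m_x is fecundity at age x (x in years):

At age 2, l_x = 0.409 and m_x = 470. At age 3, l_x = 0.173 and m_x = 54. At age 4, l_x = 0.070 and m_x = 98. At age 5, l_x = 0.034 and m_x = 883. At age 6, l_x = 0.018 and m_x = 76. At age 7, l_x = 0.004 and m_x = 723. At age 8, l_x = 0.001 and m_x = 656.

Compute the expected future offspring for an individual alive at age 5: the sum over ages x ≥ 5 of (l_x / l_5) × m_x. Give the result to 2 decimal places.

1027.59

l_5 = 0.034. Conditional survival from age 5 to x is l_x / l_5.
  x=5: (0.034/0.034) × 883 = 883.0000
  x=6: (0.018/0.034) × 76 = 40.2353
  x=7: (0.004/0.034) × 723 = 85.0588
  x=8: (0.001/0.034) × 656 = 19.2941
Sum = 883.0000 + 40.2353 + 85.0588 + 19.2941 = 1027.5882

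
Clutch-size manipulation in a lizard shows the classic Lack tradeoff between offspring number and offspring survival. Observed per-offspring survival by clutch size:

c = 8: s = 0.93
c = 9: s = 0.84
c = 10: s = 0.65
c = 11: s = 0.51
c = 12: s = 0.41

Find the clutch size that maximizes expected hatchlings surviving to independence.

9

Expected hatchlings surviving to independence = c × s(c):
  c=8: 8 × 0.93 = 7.440
  c=9: 9 × 0.84 = 7.560
  c=10: 10 × 0.65 = 6.500
  c=11: 11 × 0.51 = 5.610
  c=12: 12 × 0.41 = 4.920
Maximum at c = 9 (7.560 hatchlings surviving to independence).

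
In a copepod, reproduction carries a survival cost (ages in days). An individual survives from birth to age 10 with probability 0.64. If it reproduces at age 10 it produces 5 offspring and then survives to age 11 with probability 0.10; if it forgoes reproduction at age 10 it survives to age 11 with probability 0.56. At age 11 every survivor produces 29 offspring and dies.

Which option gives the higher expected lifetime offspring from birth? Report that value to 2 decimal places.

10.39

breed at age 10: R₀ = 0.64 × (5 + 0.10 × 29) = 0.64 × 7.9000 = 5.0560
delay to age 11: R₀ = 0.64 × (0.56 × 29) = 0.64 × 16.2400 = 10.3936
Higher: delay to age 11 (10.3936).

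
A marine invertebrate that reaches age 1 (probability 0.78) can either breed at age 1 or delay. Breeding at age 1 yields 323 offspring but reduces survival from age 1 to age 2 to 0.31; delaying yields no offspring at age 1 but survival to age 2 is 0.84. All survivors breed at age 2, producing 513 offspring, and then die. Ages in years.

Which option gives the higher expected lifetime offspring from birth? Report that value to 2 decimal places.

375.98

breed at age 1: R₀ = 0.78 × (323 + 0.31 × 513) = 0.78 × 482.0300 = 375.9834
delay to age 2: R₀ = 0.78 × (0.84 × 513) = 0.78 × 430.9200 = 336.1176
Higher: breed at age 1 (375.9834).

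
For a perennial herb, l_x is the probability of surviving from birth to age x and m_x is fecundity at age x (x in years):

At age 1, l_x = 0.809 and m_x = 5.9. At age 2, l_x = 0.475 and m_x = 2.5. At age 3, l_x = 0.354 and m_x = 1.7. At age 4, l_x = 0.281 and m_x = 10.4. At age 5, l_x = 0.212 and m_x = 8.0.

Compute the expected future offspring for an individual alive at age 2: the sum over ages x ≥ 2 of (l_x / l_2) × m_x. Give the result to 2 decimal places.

13.49

l_2 = 0.475. Conditional survival from age 2 to x is l_x / l_2.
  x=2: (0.475/0.475) × 2.5 = 2.5000
  x=3: (0.354/0.475) × 1.7 = 1.2669
  x=4: (0.281/0.475) × 10.4 = 6.1524
  x=5: (0.212/0.475) × 8.0 = 3.5705
Sum = 2.5000 + 1.2669 + 6.1524 + 3.5705 = 13.4899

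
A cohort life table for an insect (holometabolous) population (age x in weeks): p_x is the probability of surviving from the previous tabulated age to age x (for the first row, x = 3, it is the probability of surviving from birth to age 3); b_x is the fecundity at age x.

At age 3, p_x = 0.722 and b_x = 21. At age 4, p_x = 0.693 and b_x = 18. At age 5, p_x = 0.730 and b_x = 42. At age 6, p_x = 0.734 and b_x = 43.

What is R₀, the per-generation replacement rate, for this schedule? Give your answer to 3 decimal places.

Survivorship from birth: l_x = p_3·p_4·…·p_x.
  l_3 = 0.72200
  l_4 = 0.50035
  l_5 = 0.36525
  l_6 = 0.26810
R₀ = Σ l_x b_x:
  age 3: 0.72200 × 21 = 15.1620
  age 4: 0.50035 × 18 = 9.0063
  age 5: 0.36525 × 42 = 15.3405
  age 6: 0.26810 × 43 = 11.5283
R₀ = 15.1620 + 9.0063 + 15.3405 + 11.5283 = 51.0371

51.037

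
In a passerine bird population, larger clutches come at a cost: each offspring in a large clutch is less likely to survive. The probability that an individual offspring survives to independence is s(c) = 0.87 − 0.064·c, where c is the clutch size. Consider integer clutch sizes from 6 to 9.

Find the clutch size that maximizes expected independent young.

7

Expected independent young = c × s(c):
  c=6: 6 × 0.486 = 2.916
  c=7: 7 × 0.422 = 2.954
  c=8: 8 × 0.358 = 2.864
  c=9: 9 × 0.294 = 2.646
Maximum at c = 7 (2.954 independent young).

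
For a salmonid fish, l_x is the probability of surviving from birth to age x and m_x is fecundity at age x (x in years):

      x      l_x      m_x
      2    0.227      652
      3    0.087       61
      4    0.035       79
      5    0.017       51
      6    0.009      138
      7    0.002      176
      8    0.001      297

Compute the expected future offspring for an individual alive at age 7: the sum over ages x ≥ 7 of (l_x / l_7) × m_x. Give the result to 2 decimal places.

l_7 = 0.002. Conditional survival from age 7 to x is l_x / l_7.
  x=7: (0.002/0.002) × 176 = 176.0000
  x=8: (0.001/0.002) × 297 = 148.5000
Sum = 176.0000 + 148.5000 = 324.5000

324.50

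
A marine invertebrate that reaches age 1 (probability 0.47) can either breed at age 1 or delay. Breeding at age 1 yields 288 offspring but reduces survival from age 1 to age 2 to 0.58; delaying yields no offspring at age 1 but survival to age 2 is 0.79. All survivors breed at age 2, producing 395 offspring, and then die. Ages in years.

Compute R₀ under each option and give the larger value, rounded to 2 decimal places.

243.04

breed at age 1: R₀ = 0.47 × (288 + 0.58 × 395) = 0.47 × 517.1000 = 243.0370
delay to age 2: R₀ = 0.47 × (0.79 × 395) = 0.47 × 312.0500 = 146.6635
Higher: breed at age 1 (243.0370).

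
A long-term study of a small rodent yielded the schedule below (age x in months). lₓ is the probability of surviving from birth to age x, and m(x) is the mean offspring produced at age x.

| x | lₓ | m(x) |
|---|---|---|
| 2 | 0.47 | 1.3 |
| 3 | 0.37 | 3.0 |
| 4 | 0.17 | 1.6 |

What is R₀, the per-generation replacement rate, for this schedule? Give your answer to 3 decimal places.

R₀ = Σ lₓ m(x):
  age 2: 0.47 × 1.3 = 0.6110
  age 3: 0.37 × 3.0 = 1.1100
  age 4: 0.17 × 1.6 = 0.2720
R₀ = 0.6110 + 1.1100 + 0.2720 = 1.9930

1.993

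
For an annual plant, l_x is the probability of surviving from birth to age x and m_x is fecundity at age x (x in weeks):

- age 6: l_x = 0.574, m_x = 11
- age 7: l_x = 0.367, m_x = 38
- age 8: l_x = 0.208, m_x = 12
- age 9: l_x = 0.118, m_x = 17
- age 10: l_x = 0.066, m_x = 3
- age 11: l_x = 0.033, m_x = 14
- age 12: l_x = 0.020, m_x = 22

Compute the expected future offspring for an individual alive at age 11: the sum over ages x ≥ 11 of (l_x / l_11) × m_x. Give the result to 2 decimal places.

l_11 = 0.033. Conditional survival from age 11 to x is l_x / l_11.
  x=11: (0.033/0.033) × 14 = 14.0000
  x=12: (0.020/0.033) × 22 = 13.3333
Sum = 14.0000 + 13.3333 = 27.3333

27.33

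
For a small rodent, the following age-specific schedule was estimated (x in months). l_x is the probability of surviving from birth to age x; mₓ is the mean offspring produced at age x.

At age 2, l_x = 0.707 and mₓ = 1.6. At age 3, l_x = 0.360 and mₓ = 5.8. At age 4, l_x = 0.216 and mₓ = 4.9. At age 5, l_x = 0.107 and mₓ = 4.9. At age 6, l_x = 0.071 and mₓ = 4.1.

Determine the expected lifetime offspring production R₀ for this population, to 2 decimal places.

R₀ = Σ l_x mₓ:
  age 2: 0.707 × 1.6 = 1.1312
  age 3: 0.360 × 5.8 = 2.0880
  age 4: 0.216 × 4.9 = 1.0584
  age 5: 0.107 × 4.9 = 0.5243
  age 6: 0.071 × 4.1 = 0.2911
R₀ = 1.1312 + 2.0880 + 1.0584 + 0.5243 + 0.2911 = 5.0930

5.09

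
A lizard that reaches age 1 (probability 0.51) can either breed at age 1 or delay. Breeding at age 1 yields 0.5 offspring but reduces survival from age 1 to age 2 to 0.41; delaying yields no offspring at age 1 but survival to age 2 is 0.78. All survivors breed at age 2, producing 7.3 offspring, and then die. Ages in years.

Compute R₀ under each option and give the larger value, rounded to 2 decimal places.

2.90

breed at age 1: R₀ = 0.51 × (0.5 + 0.41 × 7.3) = 0.51 × 3.4930 = 1.7814
delay to age 2: R₀ = 0.51 × (0.78 × 7.3) = 0.51 × 5.6940 = 2.9039
Higher: delay to age 2 (2.9039).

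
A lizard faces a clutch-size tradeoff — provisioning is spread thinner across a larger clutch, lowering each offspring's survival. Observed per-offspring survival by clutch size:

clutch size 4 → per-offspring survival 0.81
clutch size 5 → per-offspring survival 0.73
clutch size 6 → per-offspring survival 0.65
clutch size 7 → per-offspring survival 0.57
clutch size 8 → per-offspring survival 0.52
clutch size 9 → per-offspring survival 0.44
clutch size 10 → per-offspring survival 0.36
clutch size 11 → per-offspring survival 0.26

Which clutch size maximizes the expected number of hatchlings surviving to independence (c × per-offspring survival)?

8

Expected hatchlings surviving to independence = c × s(c):
  c=4: 4 × 0.81 = 3.240
  c=5: 5 × 0.73 = 3.650
  c=6: 6 × 0.65 = 3.900
  c=7: 7 × 0.57 = 3.990
  c=8: 8 × 0.52 = 4.160
  c=9: 9 × 0.44 = 3.960
  c=10: 10 × 0.36 = 3.600
  c=11: 11 × 0.26 = 2.860
Maximum at c = 8 (4.160 hatchlings surviving to independence).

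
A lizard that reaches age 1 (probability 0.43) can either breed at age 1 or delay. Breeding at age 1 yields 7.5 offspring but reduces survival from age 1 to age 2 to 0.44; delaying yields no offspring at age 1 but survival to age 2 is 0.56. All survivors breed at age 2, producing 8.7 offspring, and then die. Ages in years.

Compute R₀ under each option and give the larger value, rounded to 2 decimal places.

breed at age 1: R₀ = 0.43 × (7.5 + 0.44 × 8.7) = 0.43 × 11.3280 = 4.8710
delay to age 2: R₀ = 0.43 × (0.56 × 8.7) = 0.43 × 4.8720 = 2.0950
Higher: breed at age 1 (4.8710).

4.87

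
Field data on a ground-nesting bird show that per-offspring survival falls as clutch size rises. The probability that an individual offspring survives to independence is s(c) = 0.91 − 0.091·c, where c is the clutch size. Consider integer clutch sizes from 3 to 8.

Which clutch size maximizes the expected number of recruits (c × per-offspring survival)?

5

Expected recruits = c × s(c):
  c=3: 3 × 0.637 = 1.911
  c=4: 4 × 0.546 = 2.184
  c=5: 5 × 0.455 = 2.275
  c=6: 6 × 0.364 = 2.184
  c=7: 7 × 0.273 = 1.911
  c=8: 8 × 0.182 = 1.456
Maximum at c = 5 (2.275 recruits).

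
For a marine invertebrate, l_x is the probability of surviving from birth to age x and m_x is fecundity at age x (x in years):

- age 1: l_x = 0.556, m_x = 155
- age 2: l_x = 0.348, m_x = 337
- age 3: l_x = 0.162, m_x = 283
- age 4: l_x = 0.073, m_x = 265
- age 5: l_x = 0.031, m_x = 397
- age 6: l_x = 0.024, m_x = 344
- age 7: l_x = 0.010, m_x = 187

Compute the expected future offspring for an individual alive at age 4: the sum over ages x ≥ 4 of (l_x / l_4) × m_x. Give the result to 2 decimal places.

l_4 = 0.073. Conditional survival from age 4 to x is l_x / l_4.
  x=4: (0.073/0.073) × 265 = 265.0000
  x=5: (0.031/0.073) × 397 = 168.5890
  x=6: (0.024/0.073) × 344 = 113.0959
  x=7: (0.010/0.073) × 187 = 25.6164
Sum = 265.0000 + 168.5890 + 113.0959 + 25.6164 = 572.3014

572.30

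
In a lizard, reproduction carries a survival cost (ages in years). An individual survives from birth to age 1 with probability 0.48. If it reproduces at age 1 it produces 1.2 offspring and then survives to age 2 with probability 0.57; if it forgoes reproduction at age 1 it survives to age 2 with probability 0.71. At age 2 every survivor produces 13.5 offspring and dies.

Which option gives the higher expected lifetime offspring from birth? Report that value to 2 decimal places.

4.60

breed at age 1: R₀ = 0.48 × (1.2 + 0.57 × 13.5) = 0.48 × 8.8950 = 4.2696
delay to age 2: R₀ = 0.48 × (0.71 × 13.5) = 0.48 × 9.5850 = 4.6008
Higher: delay to age 2 (4.6008).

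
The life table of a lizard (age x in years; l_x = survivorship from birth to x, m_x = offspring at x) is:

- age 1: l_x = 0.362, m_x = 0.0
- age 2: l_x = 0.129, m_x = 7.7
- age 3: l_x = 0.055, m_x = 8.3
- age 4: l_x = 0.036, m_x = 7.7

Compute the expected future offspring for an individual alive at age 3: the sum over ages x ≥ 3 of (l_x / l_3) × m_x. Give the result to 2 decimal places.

13.34

l_3 = 0.055. Conditional survival from age 3 to x is l_x / l_3.
  x=3: (0.055/0.055) × 8.3 = 8.3000
  x=4: (0.036/0.055) × 7.7 = 5.0400
Sum = 8.3000 + 5.0400 = 13.3400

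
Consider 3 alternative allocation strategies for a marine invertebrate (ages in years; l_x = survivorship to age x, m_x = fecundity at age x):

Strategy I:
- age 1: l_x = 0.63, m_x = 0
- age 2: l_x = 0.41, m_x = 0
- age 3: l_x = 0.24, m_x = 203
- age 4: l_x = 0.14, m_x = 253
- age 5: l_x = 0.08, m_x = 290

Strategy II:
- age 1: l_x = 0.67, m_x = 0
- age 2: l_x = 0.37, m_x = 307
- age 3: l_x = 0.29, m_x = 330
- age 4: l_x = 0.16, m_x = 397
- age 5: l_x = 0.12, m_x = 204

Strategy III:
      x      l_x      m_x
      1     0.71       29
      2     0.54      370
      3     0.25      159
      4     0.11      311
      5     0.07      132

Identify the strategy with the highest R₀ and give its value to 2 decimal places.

303.59

Strategy I: R₀ = 0.63×0 + 0.41×0 + 0.24×203 + 0.14×253 + 0.08×290 = 107.3400
Strategy II: R₀ = 0.67×0 + 0.37×307 + 0.29×330 + 0.16×397 + 0.12×204 = 297.2900
Strategy III: R₀ = 0.71×29 + 0.54×370 + 0.25×159 + 0.11×311 + 0.07×132 = 303.5900
Highest R₀: strategy III with 303.5900.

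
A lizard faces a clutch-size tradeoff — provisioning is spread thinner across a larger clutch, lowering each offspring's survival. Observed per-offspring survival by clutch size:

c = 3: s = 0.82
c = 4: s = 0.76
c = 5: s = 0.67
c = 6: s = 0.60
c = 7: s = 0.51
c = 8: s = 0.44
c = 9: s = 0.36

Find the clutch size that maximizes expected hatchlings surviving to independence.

6

Expected hatchlings surviving to independence = c × s(c):
  c=3: 3 × 0.82 = 2.460
  c=4: 4 × 0.76 = 3.040
  c=5: 5 × 0.67 = 3.350
  c=6: 6 × 0.60 = 3.600
  c=7: 7 × 0.51 = 3.570
  c=8: 8 × 0.44 = 3.520
  c=9: 9 × 0.36 = 3.240
Maximum at c = 6 (3.600 hatchlings surviving to independence).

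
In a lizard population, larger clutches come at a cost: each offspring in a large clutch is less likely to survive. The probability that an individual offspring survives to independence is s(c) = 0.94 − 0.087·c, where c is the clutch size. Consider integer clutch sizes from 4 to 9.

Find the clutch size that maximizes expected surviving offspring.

5

Expected surviving offspring = c × s(c):
  c=4: 4 × 0.592 = 2.368
  c=5: 5 × 0.505 = 2.525
  c=6: 6 × 0.418 = 2.508
  c=7: 7 × 0.331 = 2.317
  c=8: 8 × 0.244 = 1.952
  c=9: 9 × 0.157 = 1.413
Maximum at c = 5 (2.525 surviving offspring).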